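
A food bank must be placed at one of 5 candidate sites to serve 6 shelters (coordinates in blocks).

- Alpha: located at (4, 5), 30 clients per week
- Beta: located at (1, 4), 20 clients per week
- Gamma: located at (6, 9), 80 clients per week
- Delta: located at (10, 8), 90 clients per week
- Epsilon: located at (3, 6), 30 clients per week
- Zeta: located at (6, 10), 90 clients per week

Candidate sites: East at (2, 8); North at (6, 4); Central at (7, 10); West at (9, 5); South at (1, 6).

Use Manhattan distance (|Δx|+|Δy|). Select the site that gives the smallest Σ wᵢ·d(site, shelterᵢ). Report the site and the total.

Central, total 1420 blocks

Total weighted distance at each candidate:
  East (2, 8): total = 2000
  North (6, 4): total = 2000
  Central (7, 10): total = 1420
  West (9, 5): total = 2180
  South (1, 6): total = 2660
Minimum is at Central with total 1420 blocks.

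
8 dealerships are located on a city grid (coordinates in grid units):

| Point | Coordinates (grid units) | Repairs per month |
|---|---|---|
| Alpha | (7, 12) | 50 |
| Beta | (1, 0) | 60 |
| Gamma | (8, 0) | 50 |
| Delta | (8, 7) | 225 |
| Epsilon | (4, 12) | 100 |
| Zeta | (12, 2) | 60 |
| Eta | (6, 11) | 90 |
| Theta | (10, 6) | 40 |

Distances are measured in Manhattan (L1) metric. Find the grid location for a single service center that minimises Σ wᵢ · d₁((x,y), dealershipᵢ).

(8, 7)

Manhattan distance separates: Σwᵢ(|x−xᵢ|+|y−yᵢ|) = Σwᵢ|x−xᵢ| + Σwᵢ|y−yᵢ|, so x and y are optimised independently as 1-D weighted medians.
Total weight W = 675; half = 337.5.
x-coordinate, sorted with cumulative weight:
  x=1 (Beta, w=60) cum 60
  x=4 (Epsilon, w=100) cum 160
  x=6 (Eta, w=90) cum 250
  x=7 (Alpha, w=50) cum 300
  x=8 (Gamma, w=50) cum 350  ← median
  x=8 (Delta, w=225) cum 575
  x=10 (Theta, w=40) cum 615
  x=12 (Zeta, w=60) cum 675
⇒ x* = 8
y-coordinate, sorted with cumulative weight:
  y=0 (Beta, w=60) cum 60
  y=0 (Gamma, w=50) cum 110
  y=2 (Zeta, w=60) cum 170
  y=6 (Theta, w=40) cum 210
  y=7 (Delta, w=225) cum 435  ← median
  y=11 (Eta, w=90) cum 525
  y=12 (Alpha, w=50) cum 575
  y=12 (Epsilon, w=100) cum 675
⇒ y* = 7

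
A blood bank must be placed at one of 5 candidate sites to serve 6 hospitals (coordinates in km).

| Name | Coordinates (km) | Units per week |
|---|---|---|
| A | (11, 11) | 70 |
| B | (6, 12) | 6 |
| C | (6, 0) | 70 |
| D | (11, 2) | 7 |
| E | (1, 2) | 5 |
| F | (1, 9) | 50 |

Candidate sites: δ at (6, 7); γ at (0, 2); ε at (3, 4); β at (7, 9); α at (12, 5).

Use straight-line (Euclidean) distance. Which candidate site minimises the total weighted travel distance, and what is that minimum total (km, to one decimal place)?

δ, total 1322.3 km

Total weighted distance at each candidate:
  δ (6, 7): total = 1322.3
  γ (0, 2): total = 1943.1
  ε (3, 4): total = 1486.5
  β (7, 9): total = 1368.4
  α (12, 5): total = 1692.2
Minimum is at δ with total 1322.3 km.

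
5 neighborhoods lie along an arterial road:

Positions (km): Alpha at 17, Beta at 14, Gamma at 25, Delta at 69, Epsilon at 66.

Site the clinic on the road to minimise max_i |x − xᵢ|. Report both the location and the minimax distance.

location 41.5, max distance 27.5

The 1-center on a line is the midpoint of the two extreme points: leftmost at 14, rightmost at 69.
Optimal location = (14 + 69)/2 = 41.5; maximum distance = (69 − 14)/2 = 27.5.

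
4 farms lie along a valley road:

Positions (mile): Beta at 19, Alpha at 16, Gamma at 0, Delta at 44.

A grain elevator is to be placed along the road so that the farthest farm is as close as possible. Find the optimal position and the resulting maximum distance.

The 1-center on a line is the midpoint of the two extreme points: leftmost at 0, rightmost at 44.
Optimal location = (0 + 44)/2 = 22; maximum distance = (44 − 0)/2 = 22.

location 22, max distance 22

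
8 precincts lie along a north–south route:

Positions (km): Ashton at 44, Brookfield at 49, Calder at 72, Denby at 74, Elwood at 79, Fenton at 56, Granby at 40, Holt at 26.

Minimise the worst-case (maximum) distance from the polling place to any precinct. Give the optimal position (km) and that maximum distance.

The 1-center on a line is the midpoint of the two extreme points: leftmost at 26, rightmost at 79.
Optimal location = (26 + 79)/2 = 52.5; maximum distance = (79 − 26)/2 = 26.5.

location 52.5, max distance 26.5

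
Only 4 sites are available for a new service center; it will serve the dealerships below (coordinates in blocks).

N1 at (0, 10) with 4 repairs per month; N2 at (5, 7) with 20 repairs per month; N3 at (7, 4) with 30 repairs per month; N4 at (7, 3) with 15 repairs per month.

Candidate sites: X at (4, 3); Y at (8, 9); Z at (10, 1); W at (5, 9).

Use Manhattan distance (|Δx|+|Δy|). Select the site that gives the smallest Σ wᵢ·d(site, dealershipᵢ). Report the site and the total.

Total weighted distance at each candidate:
  X (4, 3): total = 309
  Y (8, 9): total = 421
  Z (10, 1): total = 551
  W (5, 9): total = 394
Minimum is at X with total 309 blocks.

X, total 309 blocks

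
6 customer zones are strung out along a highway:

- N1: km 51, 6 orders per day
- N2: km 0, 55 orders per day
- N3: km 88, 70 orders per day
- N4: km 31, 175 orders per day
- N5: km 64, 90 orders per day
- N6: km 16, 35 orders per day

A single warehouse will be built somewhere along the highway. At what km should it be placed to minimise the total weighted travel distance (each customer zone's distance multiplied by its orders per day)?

For a sum of weighted absolute distances on a line, the optimum is the weighted median (not the mean). Total weight W = 431; half-weight = 215.5.
Sort by position and accumulate weight:
  km 0 (N2, w=55) → cum 55
  km 16 (N6, w=35) → cum 90
  km 31 (N4, w=175) → cum 265  ≥ 215.5 → median here
  km 51 (N1, w=6) → cum 271
  km 64 (N5, w=90) → cum 361
  km 88 (N3, w=70) → cum 431
Optimal location: km 31.

x = 31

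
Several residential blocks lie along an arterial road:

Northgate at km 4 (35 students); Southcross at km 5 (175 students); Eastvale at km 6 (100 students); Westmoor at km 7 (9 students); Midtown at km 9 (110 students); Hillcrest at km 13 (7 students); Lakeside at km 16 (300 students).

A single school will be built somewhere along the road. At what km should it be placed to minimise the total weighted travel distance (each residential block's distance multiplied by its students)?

x = 9

For a sum of weighted absolute distances on a line, the optimum is the weighted median (not the mean). Total weight W = 736; half-weight = 368.
Sort by position and accumulate weight:
  km 4 (Northgate, w=35) → cum 35
  km 5 (Southcross, w=175) → cum 210
  km 6 (Eastvale, w=100) → cum 310
  km 7 (Westmoor, w=9) → cum 319
  km 9 (Midtown, w=110) → cum 429  ≥ 368 → median here
  km 13 (Hillcrest, w=7) → cum 436
  km 16 (Lakeside, w=300) → cum 736
Optimal location: km 9.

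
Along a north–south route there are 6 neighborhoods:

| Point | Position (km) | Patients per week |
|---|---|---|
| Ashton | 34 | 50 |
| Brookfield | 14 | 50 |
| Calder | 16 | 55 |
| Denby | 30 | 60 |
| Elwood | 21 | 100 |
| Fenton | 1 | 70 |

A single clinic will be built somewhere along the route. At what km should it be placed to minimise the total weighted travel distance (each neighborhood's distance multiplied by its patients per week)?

For a sum of weighted absolute distances on a line, the optimum is the weighted median (not the mean). Total weight W = 385; half-weight = 192.5.
Sort by position and accumulate weight:
  km 1 (Fenton, w=70) → cum 70
  km 14 (Brookfield, w=50) → cum 120
  km 16 (Calder, w=55) → cum 175
  km 21 (Elwood, w=100) → cum 275  ≥ 192.5 → median here
  km 30 (Denby, w=60) → cum 335
  km 34 (Ashton, w=50) → cum 385
Optimal location: km 21.

x = 21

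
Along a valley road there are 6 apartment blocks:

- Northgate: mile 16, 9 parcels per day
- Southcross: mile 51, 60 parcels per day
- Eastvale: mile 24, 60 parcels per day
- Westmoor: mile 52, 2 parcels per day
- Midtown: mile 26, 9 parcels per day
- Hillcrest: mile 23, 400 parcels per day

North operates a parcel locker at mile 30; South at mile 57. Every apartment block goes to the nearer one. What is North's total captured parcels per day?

The indifferent point is the midpoint (30+57)/2 = 43.5; apartment blocks left of it (closer to North at 30) go to North, those right go to South.
  Northgate at 16 (w=9) → North
  Hillcrest at 23 (w=400) → North
  Eastvale at 24 (w=60) → North
  Midtown at 26 (w=9) → North
  Southcross at 51 (w=60) → South
  Westmoor at 52 (w=2) → South
North captures 478; South captures 62.

478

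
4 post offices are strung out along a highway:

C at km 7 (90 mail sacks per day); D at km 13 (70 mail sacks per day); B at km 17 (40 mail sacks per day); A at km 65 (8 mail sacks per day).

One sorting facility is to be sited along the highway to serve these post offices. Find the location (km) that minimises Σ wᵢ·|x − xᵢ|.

x = 13

For a sum of weighted absolute distances on a line, the optimum is the weighted median (not the mean). Total weight W = 208; half-weight = 104.
Sort by position and accumulate weight:
  km 7 (C, w=90) → cum 90
  km 13 (D, w=70) → cum 160  ≥ 104 → median here
  km 17 (B, w=40) → cum 200
  km 65 (A, w=8) → cum 208
Optimal location: km 13.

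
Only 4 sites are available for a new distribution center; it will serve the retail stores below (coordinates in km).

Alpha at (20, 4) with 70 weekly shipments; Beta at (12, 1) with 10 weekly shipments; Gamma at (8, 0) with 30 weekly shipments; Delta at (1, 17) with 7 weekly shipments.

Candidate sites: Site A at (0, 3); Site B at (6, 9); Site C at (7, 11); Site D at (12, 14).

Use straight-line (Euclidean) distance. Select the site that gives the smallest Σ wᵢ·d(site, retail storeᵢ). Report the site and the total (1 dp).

Site B, total 1483.2 km

Total weighted distance at each candidate:
  Site A (0, 3): total = 1878.0
  Site B (6, 9): total = 1483.2
  Site C (7, 11): total = 1536.1
  Site D (12, 14): total = 1543.1
Minimum is at Site B with total 1483.2 km.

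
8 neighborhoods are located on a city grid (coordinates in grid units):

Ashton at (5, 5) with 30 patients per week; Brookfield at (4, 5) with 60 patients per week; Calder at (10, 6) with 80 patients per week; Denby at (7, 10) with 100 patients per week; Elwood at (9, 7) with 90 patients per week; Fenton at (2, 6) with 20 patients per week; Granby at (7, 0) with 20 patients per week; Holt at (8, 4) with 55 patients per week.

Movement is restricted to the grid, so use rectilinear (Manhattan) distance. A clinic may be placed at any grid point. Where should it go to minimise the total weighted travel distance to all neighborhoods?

Manhattan distance separates: Σwᵢ(|x−xᵢ|+|y−yᵢ|) = Σwᵢ|x−xᵢ| + Σwᵢ|y−yᵢ|, so x and y are optimised independently as 1-D weighted medians.
Total weight W = 455; half = 227.5.
x-coordinate, sorted with cumulative weight:
  x=2 (Fenton, w=20) cum 20
  x=4 (Brookfield, w=60) cum 80
  x=5 (Ashton, w=30) cum 110
  x=7 (Denby, w=100) cum 210
  x=7 (Granby, w=20) cum 230  ← median
  x=8 (Holt, w=55) cum 285
  x=9 (Elwood, w=90) cum 375
  x=10 (Calder, w=80) cum 455
⇒ x* = 7
y-coordinate, sorted with cumulative weight:
  y=0 (Granby, w=20) cum 20
  y=4 (Holt, w=55) cum 75
  y=5 (Ashton, w=30) cum 105
  y=5 (Brookfield, w=60) cum 165
  y=6 (Calder, w=80) cum 245  ← median
  y=6 (Fenton, w=20) cum 265
  y=7 (Elwood, w=90) cum 355
  y=10 (Denby, w=100) cum 455
⇒ y* = 6

(7, 6)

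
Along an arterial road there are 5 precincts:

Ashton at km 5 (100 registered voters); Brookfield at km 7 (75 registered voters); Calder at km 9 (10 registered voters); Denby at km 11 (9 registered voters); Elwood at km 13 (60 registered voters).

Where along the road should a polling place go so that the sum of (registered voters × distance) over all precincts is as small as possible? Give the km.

For a sum of weighted absolute distances on a line, the optimum is the weighted median (not the mean). Total weight W = 254; half-weight = 127.
Sort by position and accumulate weight:
  km 5 (Ashton, w=100) → cum 100
  km 7 (Brookfield, w=75) → cum 175  ≥ 127 → median here
  km 9 (Calder, w=10) → cum 185
  km 11 (Denby, w=9) → cum 194
  km 13 (Elwood, w=60) → cum 254
Optimal location: km 7.

x = 7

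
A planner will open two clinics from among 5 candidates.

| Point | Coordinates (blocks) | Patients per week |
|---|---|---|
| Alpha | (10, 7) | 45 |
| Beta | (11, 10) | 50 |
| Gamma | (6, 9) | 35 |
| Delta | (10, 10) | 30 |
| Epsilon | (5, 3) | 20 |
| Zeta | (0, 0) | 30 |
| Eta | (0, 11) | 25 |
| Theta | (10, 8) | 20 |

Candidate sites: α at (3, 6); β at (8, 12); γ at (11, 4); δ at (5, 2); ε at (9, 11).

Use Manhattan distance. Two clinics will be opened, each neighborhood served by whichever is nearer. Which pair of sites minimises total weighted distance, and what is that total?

{δ, ε}, total 1145

Evaluate every pair (each demand assigned to the nearer of the two):
  {δ, ε}: total = 1145
  {α, ε}: total = 1260
  {β, δ}: total = 1435
  {γ, ε}: total = 1460
  {α, β}: total = 1550
  {α, γ}: total = 1570
  {β, γ}: total = 1640
  {γ, δ}: total = 1650
  {β, ε}: total = 1755
  {α, δ}: total = 2110
Best pair: {δ, ε} with total 1145.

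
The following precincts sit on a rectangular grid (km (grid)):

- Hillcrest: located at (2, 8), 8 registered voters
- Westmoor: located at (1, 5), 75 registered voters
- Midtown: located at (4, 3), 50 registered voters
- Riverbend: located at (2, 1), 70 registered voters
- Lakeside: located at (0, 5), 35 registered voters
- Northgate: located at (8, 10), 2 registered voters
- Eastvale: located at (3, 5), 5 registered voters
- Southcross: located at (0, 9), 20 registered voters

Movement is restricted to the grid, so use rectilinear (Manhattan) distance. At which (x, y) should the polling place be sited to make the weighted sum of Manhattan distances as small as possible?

Manhattan distance separates: Σwᵢ(|x−xᵢ|+|y−yᵢ|) = Σwᵢ|x−xᵢ| + Σwᵢ|y−yᵢ|, so x and y are optimised independently as 1-D weighted medians.
Total weight W = 265; half = 132.5.
x-coordinate, sorted with cumulative weight:
  x=0 (Lakeside, w=35) cum 35
  x=0 (Southcross, w=20) cum 55
  x=1 (Westmoor, w=75) cum 130
  x=2 (Hillcrest, w=8) cum 138  ← median
  x=2 (Riverbend, w=70) cum 208
  x=3 (Eastvale, w=5) cum 213
  x=4 (Midtown, w=50) cum 263
  x=8 (Northgate, w=2) cum 265
⇒ x* = 2
y-coordinate, sorted with cumulative weight:
  y=1 (Riverbend, w=70) cum 70
  y=3 (Midtown, w=50) cum 120
  y=5 (Westmoor, w=75) cum 195  ← median
  y=5 (Lakeside, w=35) cum 230
  y=5 (Eastvale, w=5) cum 235
  y=8 (Hillcrest, w=8) cum 243
  y=9 (Southcross, w=20) cum 263
  y=10 (Northgate, w=2) cum 265
⇒ y* = 5

(2, 5)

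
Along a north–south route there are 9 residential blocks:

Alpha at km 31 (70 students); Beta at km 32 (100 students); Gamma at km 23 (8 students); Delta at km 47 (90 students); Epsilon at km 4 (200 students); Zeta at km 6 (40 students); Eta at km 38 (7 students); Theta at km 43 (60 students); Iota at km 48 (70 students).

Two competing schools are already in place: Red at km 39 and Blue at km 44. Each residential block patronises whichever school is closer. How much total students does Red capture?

The indifferent point is the midpoint (39+44)/2 = 41.5; residential blocks left of it (closer to Red at 39) go to Red, those right go to Blue.
  Epsilon at 4 (w=200) → Red
  Zeta at 6 (w=40) → Red
  Gamma at 23 (w=8) → Red
  Alpha at 31 (w=70) → Red
  Beta at 32 (w=100) → Red
  Eta at 38 (w=7) → Red
  Theta at 43 (w=60) → Blue
  Delta at 47 (w=90) → Blue
  Iota at 48 (w=70) → Blue
Red captures 425; Blue captures 220.

425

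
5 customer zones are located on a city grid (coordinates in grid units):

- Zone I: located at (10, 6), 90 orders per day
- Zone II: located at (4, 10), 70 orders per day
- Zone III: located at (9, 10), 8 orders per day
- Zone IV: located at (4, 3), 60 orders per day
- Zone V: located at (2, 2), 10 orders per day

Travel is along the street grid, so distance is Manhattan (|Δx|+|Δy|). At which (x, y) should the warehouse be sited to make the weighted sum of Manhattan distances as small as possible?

Manhattan distance separates: Σwᵢ(|x−xᵢ|+|y−yᵢ|) = Σwᵢ|x−xᵢ| + Σwᵢ|y−yᵢ|, so x and y are optimised independently as 1-D weighted medians.
Total weight W = 238; half = 119.
x-coordinate, sorted with cumulative weight:
  x=2 (Zone V, w=10) cum 10
  x=4 (Zone II, w=70) cum 80
  x=4 (Zone IV, w=60) cum 140  ← median
  x=9 (Zone III, w=8) cum 148
  x=10 (Zone I, w=90) cum 238
⇒ x* = 4
y-coordinate, sorted with cumulative weight:
  y=2 (Zone V, w=10) cum 10
  y=3 (Zone IV, w=60) cum 70
  y=6 (Zone I, w=90) cum 160  ← median
  y=10 (Zone II, w=70) cum 230
  y=10 (Zone III, w=8) cum 238
⇒ y* = 6

(4, 6)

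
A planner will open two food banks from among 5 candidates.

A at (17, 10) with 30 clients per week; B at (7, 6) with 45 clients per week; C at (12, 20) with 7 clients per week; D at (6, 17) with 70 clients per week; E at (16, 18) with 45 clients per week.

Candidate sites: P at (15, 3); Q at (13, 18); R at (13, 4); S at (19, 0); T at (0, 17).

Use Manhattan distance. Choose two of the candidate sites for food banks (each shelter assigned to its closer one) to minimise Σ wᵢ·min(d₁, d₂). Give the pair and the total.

{Q, R}, total 1376

Evaluate every pair (each demand assigned to the nearer of the two):
  {Q, R}: total = 1376
  {P, Q}: total = 1481
  {Q, T}: total = 1746
  {Q, S}: total = 1886
  {R, T}: total = 1950
  {P, T}: total = 2010
  {S, T}: total = 2460
  {P, R}: total = 2869
  {R, S}: total = 2944
  {P, S}: total = 3235
Best pair: {Q, R} with total 1376.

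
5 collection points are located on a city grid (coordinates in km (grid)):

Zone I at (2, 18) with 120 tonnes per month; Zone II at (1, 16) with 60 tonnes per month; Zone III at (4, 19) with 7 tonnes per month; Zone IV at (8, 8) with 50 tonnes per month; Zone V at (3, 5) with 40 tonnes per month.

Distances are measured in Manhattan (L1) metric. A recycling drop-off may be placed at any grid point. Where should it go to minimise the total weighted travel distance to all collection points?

Manhattan distance separates: Σwᵢ(|x−xᵢ|+|y−yᵢ|) = Σwᵢ|x−xᵢ| + Σwᵢ|y−yᵢ|, so x and y are optimised independently as 1-D weighted medians.
Total weight W = 277; half = 138.5.
x-coordinate, sorted with cumulative weight:
  x=1 (Zone II, w=60) cum 60
  x=2 (Zone I, w=120) cum 180  ← median
  x=3 (Zone V, w=40) cum 220
  x=4 (Zone III, w=7) cum 227
  x=8 (Zone IV, w=50) cum 277
⇒ x* = 2
y-coordinate, sorted with cumulative weight:
  y=5 (Zone V, w=40) cum 40
  y=8 (Zone IV, w=50) cum 90
  y=16 (Zone II, w=60) cum 150  ← median
  y=18 (Zone I, w=120) cum 270
  y=19 (Zone III, w=7) cum 277
⇒ y* = 16

(2, 16)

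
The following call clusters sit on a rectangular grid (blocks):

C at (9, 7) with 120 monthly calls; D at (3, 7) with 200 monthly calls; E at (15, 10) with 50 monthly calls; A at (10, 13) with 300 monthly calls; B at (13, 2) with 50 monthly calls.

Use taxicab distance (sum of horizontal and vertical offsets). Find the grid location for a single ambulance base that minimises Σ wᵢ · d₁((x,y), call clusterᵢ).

(10, 7)

Manhattan distance separates: Σwᵢ(|x−xᵢ|+|y−yᵢ|) = Σwᵢ|x−xᵢ| + Σwᵢ|y−yᵢ|, so x and y are optimised independently as 1-D weighted medians.
Total weight W = 720; half = 360.
x-coordinate, sorted with cumulative weight:
  x=3 (D, w=200) cum 200
  x=9 (C, w=120) cum 320
  x=10 (A, w=300) cum 620  ← median
  x=13 (B, w=50) cum 670
  x=15 (E, w=50) cum 720
⇒ x* = 10
y-coordinate, sorted with cumulative weight:
  y=2 (B, w=50) cum 50
  y=7 (C, w=120) cum 170
  y=7 (D, w=200) cum 370  ← median
  y=10 (E, w=50) cum 420
  y=13 (A, w=300) cum 720
⇒ y* = 7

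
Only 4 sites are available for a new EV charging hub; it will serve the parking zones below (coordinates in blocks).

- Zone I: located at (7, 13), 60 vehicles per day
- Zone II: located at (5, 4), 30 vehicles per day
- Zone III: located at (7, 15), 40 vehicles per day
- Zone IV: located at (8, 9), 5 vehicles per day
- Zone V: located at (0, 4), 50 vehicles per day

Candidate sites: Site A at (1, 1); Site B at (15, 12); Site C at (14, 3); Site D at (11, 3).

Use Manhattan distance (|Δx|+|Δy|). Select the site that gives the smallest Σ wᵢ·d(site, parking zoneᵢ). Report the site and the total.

Site D, total 2335 blocks

Total weighted distance at each candidate:
  Site A (1, 1): total = 2365
  Site B (15, 12): total = 2720
  Site C (14, 3): total = 2890
  Site D (11, 3): total = 2335
Minimum is at Site D with total 2335 blocks.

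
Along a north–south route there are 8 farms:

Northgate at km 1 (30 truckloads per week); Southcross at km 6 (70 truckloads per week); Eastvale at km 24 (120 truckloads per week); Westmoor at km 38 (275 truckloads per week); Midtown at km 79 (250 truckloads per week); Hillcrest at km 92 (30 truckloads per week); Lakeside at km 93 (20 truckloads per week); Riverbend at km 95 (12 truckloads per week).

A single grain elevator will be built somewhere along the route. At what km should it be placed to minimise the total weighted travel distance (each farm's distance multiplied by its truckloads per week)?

x = 38

For a sum of weighted absolute distances on a line, the optimum is the weighted median (not the mean). Total weight W = 807; half-weight = 403.5.
Sort by position and accumulate weight:
  km 1 (Northgate, w=30) → cum 30
  km 6 (Southcross, w=70) → cum 100
  km 24 (Eastvale, w=120) → cum 220
  km 38 (Westmoor, w=275) → cum 495  ≥ 403.5 → median here
  km 79 (Midtown, w=250) → cum 745
  km 92 (Hillcrest, w=30) → cum 775
  km 93 (Lakeside, w=20) → cum 795
  km 95 (Riverbend, w=12) → cum 807
Optimal location: km 38.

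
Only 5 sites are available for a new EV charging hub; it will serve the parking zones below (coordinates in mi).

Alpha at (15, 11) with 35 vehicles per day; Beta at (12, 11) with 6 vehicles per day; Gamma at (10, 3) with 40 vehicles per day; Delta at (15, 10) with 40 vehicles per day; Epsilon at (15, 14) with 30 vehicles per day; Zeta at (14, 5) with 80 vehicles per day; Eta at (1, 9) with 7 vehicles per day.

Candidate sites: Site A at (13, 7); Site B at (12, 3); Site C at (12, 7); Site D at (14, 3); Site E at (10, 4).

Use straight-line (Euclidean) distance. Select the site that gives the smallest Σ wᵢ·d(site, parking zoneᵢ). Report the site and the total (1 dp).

Site A, total 1007.9 mi

Total weighted distance at each candidate:
  Site A (13, 7): total = 1007.9
  Site B (12, 3): total = 1387.7
  Site C (12, 7): total = 1080.6
  Site D (14, 3): total = 1366.1
  Site E (10, 4): total = 1434.5
Minimum is at Site A with total 1007.9 mi.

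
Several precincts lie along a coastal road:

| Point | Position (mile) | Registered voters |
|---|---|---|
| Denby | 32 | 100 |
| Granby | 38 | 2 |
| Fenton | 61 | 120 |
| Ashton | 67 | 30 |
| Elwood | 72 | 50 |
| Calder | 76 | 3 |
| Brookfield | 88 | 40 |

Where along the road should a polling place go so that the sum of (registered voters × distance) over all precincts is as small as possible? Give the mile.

For a sum of weighted absolute distances on a line, the optimum is the weighted median (not the mean). Total weight W = 345; half-weight = 172.5.
Sort by position and accumulate weight:
  mile 32 (Denby, w=100) → cum 100
  mile 38 (Granby, w=2) → cum 102
  mile 61 (Fenton, w=120) → cum 222  ≥ 172.5 → median here
  mile 67 (Ashton, w=30) → cum 252
  mile 72 (Elwood, w=50) → cum 302
  mile 76 (Calder, w=3) → cum 305
  mile 88 (Brookfield, w=40) → cum 345
Optimal location: mile 61.

x = 61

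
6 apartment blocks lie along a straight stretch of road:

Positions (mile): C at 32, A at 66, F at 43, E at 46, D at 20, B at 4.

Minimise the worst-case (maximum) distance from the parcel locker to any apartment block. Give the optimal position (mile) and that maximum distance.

The 1-center on a line is the midpoint of the two extreme points: leftmost at 4, rightmost at 66.
Optimal location = (4 + 66)/2 = 35; maximum distance = (66 − 4)/2 = 31.

location 35, max distance 31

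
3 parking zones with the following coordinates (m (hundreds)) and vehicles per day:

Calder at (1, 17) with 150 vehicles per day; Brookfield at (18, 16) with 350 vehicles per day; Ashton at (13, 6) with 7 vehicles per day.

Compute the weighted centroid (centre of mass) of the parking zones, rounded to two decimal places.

(12.90, 16.16)

The minimiser of Σwᵢ‖p−pᵢ‖² is the weighted centroid p* = (Σwᵢpᵢ)/(Σwᵢ).
Σwᵢ = 507.
Σwᵢxᵢ = 150·1 + 350·18 + 7·13 = 6541.
Σwᵢyᵢ = 150·17 + 350·16 + 7·6 = 8192.
x* = 6541/507 = 12.90, y* = 8192/507 = 16.16.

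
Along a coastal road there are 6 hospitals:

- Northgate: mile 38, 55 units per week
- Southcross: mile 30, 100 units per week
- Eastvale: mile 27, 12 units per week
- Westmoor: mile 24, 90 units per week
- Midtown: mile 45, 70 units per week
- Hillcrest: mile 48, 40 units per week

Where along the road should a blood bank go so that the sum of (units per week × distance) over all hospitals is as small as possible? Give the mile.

x = 30

For a sum of weighted absolute distances on a line, the optimum is the weighted median (not the mean). Total weight W = 367; half-weight = 183.5.
Sort by position and accumulate weight:
  mile 24 (Westmoor, w=90) → cum 90
  mile 27 (Eastvale, w=12) → cum 102
  mile 30 (Southcross, w=100) → cum 202  ≥ 183.5 → median here
  mile 38 (Northgate, w=55) → cum 257
  mile 45 (Midtown, w=70) → cum 327
  mile 48 (Hillcrest, w=40) → cum 367
Optimal location: mile 30.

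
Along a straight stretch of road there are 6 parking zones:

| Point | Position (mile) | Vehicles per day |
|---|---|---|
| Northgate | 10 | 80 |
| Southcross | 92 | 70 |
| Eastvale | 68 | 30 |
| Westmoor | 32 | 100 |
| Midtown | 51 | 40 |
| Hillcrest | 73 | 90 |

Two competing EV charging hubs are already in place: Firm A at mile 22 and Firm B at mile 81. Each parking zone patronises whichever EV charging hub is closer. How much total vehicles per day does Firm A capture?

220

The indifferent point is the midpoint (22+81)/2 = 51.5; parking zones left of it (closer to Firm A at 22) go to Firm A, those right go to Firm B.
  Northgate at 10 (w=80) → Firm A
  Westmoor at 32 (w=100) → Firm A
  Midtown at 51 (w=40) → Firm A
  Eastvale at 68 (w=30) → Firm B
  Hillcrest at 73 (w=90) → Firm B
  Southcross at 92 (w=70) → Firm B
Firm A captures 220; Firm B captures 190.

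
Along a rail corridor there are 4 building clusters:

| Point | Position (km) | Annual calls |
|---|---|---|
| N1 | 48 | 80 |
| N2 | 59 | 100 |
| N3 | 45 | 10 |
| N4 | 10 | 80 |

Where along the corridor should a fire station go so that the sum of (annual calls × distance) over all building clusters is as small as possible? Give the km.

For a sum of weighted absolute distances on a line, the optimum is the weighted median (not the mean). Total weight W = 270; half-weight = 135.
Sort by position and accumulate weight:
  km 10 (N4, w=80) → cum 80
  km 45 (N3, w=10) → cum 90
  km 48 (N1, w=80) → cum 170  ≥ 135 → median here
  km 59 (N2, w=100) → cum 270
Optimal location: km 48.

x = 48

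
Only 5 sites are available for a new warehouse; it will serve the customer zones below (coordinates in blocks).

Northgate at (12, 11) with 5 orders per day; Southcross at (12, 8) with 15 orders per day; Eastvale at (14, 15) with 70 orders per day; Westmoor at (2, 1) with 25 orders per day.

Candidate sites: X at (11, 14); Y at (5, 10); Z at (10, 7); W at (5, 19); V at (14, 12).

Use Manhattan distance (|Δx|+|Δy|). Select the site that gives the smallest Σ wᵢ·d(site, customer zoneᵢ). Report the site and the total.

Total weighted distance at each candidate:
  X (11, 14): total = 955
  Y (5, 10): total = 1455
  Z (10, 7): total = 1265
  W (5, 19): total = 1780
  V (14, 12): total = 890
Minimum is at V with total 890 blocks.

V, total 890 blocks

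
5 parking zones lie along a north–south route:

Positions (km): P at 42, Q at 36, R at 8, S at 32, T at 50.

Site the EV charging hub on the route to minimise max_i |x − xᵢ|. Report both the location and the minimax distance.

The 1-center on a line is the midpoint of the two extreme points: leftmost at 8, rightmost at 50.
Optimal location = (8 + 50)/2 = 29; maximum distance = (50 − 8)/2 = 21.

location 29, max distance 21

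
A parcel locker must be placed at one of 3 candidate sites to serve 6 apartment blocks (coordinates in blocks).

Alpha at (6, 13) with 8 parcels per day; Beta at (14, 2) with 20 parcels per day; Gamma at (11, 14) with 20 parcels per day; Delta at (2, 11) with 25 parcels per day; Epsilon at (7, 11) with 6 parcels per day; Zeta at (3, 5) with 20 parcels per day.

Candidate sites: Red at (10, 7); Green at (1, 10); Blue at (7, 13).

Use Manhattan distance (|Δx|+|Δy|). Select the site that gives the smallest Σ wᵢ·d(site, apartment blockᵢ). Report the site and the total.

Blue, total 895 blocks

Total weighted distance at each candidate:
  Red (10, 7): total = 942
  Green (1, 10): total = 996
  Blue (7, 13): total = 895
Minimum is at Blue with total 895 blocks.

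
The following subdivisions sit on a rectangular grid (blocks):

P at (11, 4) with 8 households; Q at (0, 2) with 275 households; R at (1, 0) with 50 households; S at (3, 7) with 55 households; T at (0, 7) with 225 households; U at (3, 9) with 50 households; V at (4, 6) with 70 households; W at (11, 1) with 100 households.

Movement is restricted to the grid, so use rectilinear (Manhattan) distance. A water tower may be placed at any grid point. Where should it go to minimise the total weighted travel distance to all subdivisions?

(0, 2)

Manhattan distance separates: Σwᵢ(|x−xᵢ|+|y−yᵢ|) = Σwᵢ|x−xᵢ| + Σwᵢ|y−yᵢ|, so x and y are optimised independently as 1-D weighted medians.
Total weight W = 833; half = 416.5.
x-coordinate, sorted with cumulative weight:
  x=0 (Q, w=275) cum 275
  x=0 (T, w=225) cum 500  ← median
  x=1 (R, w=50) cum 550
  x=3 (S, w=55) cum 605
  x=3 (U, w=50) cum 655
  x=4 (V, w=70) cum 725
  x=11 (P, w=8) cum 733
  x=11 (W, w=100) cum 833
⇒ x* = 0
y-coordinate, sorted with cumulative weight:
  y=0 (R, w=50) cum 50
  y=1 (W, w=100) cum 150
  y=2 (Q, w=275) cum 425  ← median
  y=4 (P, w=8) cum 433
  y=6 (V, w=70) cum 503
  y=7 (S, w=55) cum 558
  y=7 (T, w=225) cum 783
  y=9 (U, w=50) cum 833
⇒ y* = 2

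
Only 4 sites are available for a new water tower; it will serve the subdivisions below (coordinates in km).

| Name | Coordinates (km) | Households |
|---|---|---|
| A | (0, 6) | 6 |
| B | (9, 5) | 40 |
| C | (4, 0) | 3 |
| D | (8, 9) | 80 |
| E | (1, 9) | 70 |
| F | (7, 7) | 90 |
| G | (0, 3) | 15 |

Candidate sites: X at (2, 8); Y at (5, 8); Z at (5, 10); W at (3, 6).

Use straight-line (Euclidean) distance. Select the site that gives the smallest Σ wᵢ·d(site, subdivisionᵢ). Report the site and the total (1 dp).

Total weighted distance at each candidate:
  X (2, 8): total = 1471.6
  Y (5, 8): total = 1105.4
  Z (5, 10): total = 1319.8
  W (3, 6): total = 1433.1
Minimum is at Y with total 1105.4 km.

Y, total 1105.4 km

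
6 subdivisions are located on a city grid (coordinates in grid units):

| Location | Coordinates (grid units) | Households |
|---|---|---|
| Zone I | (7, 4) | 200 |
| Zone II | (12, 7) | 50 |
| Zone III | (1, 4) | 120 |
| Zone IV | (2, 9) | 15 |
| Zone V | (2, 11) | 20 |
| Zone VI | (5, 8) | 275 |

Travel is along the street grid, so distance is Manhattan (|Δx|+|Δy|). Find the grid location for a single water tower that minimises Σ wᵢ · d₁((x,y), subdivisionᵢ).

(5, 7)

Manhattan distance separates: Σwᵢ(|x−xᵢ|+|y−yᵢ|) = Σwᵢ|x−xᵢ| + Σwᵢ|y−yᵢ|, so x and y are optimised independently as 1-D weighted medians.
Total weight W = 680; half = 340.
x-coordinate, sorted with cumulative weight:
  x=1 (Zone III, w=120) cum 120
  x=2 (Zone IV, w=15) cum 135
  x=2 (Zone V, w=20) cum 155
  x=5 (Zone VI, w=275) cum 430  ← median
  x=7 (Zone I, w=200) cum 630
  x=12 (Zone II, w=50) cum 680
⇒ x* = 5
y-coordinate, sorted with cumulative weight:
  y=4 (Zone I, w=200) cum 200
  y=4 (Zone III, w=120) cum 320
  y=7 (Zone II, w=50) cum 370  ← median
  y=8 (Zone VI, w=275) cum 645
  y=9 (Zone IV, w=15) cum 660
  y=11 (Zone V, w=20) cum 680
⇒ y* = 7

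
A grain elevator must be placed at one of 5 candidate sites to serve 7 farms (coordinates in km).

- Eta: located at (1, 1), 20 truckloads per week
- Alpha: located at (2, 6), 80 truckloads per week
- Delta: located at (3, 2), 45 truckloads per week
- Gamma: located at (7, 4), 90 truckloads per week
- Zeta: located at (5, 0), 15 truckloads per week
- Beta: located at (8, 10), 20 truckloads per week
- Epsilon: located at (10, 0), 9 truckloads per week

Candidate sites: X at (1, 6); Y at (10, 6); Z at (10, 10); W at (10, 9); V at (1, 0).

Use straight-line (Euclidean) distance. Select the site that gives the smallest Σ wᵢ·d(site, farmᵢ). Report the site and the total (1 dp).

Total weighted distance at each candidate:
  X (1, 6): total = 1317.2
  Y (10, 6): total = 1793.8
  Z (10, 10): total = 2349.9
  W (10, 9): total = 2174.8
  V (1, 0): total = 1668.0
Minimum is at X with total 1317.2 km.

X, total 1317.2 km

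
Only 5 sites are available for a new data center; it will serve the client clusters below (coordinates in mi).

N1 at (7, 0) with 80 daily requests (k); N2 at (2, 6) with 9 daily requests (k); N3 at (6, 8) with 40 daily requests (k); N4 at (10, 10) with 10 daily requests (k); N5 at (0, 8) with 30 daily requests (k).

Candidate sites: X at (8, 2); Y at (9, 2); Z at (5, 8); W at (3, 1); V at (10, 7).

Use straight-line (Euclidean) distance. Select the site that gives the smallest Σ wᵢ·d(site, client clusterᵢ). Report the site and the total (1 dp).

Total weighted distance at each candidate:
  X (8, 2): total = 879.2
  Y (9, 2): total = 972.3
  Z (5, 8): total = 936.0
  W (3, 1): total = 1022.9
  V (10, 7): total = 1178.2
Minimum is at X with total 879.2 mi.

X, total 879.2 mi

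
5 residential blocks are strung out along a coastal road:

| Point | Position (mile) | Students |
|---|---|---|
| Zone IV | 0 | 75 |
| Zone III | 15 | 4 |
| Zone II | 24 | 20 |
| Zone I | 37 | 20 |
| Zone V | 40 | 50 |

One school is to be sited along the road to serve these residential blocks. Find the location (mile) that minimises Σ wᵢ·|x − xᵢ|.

x = 24

For a sum of weighted absolute distances on a line, the optimum is the weighted median (not the mean). Total weight W = 169; half-weight = 84.5.
Sort by position and accumulate weight:
  mile 0 (Zone IV, w=75) → cum 75
  mile 15 (Zone III, w=4) → cum 79
  mile 24 (Zone II, w=20) → cum 99  ≥ 84.5 → median here
  mile 37 (Zone I, w=20) → cum 119
  mile 40 (Zone V, w=50) → cum 169
Optimal location: mile 24.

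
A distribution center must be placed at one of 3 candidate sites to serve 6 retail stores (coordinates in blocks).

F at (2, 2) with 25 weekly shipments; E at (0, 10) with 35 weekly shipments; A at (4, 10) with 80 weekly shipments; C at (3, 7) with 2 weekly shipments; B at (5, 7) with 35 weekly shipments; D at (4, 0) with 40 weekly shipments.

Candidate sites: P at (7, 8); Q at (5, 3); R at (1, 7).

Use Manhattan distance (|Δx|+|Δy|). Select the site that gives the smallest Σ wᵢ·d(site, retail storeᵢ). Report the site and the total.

Total weighted distance at each candidate:
  P (7, 8): total = 1545
  Q (5, 3): total = 1472
  R (1, 7): total = 1314
Minimum is at R with total 1314 blocks.

R, total 1314 blocks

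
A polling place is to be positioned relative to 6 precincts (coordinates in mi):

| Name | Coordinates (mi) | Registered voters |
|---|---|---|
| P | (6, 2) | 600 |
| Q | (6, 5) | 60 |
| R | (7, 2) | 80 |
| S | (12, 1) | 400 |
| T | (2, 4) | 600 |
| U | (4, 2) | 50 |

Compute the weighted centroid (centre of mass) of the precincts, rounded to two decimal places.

(5.99, 2.55)

The minimiser of Σwᵢ‖p−pᵢ‖² is the weighted centroid p* = (Σwᵢpᵢ)/(Σwᵢ).
Σwᵢ = 1790.
Σwᵢxᵢ = 600·6 + 60·6 + 80·7 + 400·12 + 600·2 + 50·4 = 10720.
Σwᵢyᵢ = 600·2 + 60·5 + 80·2 + 400·1 + 600·4 + 50·2 = 4560.
x* = 10720/1790 = 5.99, y* = 4560/1790 = 2.55.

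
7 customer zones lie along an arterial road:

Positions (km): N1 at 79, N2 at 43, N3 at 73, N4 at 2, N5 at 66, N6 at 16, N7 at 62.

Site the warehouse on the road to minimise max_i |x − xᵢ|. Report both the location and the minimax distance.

location 40.5, max distance 38.5

The 1-center on a line is the midpoint of the two extreme points: leftmost at 2, rightmost at 79.
Optimal location = (2 + 79)/2 = 40.5; maximum distance = (79 − 2)/2 = 38.5.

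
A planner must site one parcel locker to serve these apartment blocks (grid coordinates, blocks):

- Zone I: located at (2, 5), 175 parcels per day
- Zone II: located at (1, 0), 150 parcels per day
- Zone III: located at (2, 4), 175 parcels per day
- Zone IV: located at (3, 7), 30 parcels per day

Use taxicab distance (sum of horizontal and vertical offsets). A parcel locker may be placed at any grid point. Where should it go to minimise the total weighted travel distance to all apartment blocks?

(2, 4)

Manhattan distance separates: Σwᵢ(|x−xᵢ|+|y−yᵢ|) = Σwᵢ|x−xᵢ| + Σwᵢ|y−yᵢ|, so x and y are optimised independently as 1-D weighted medians.
Total weight W = 530; half = 265.
x-coordinate, sorted with cumulative weight:
  x=1 (Zone II, w=150) cum 150
  x=2 (Zone I, w=175) cum 325  ← median
  x=2 (Zone III, w=175) cum 500
  x=3 (Zone IV, w=30) cum 530
⇒ x* = 2
y-coordinate, sorted with cumulative weight:
  y=0 (Zone II, w=150) cum 150
  y=4 (Zone III, w=175) cum 325  ← median
  y=5 (Zone I, w=175) cum 500
  y=7 (Zone IV, w=30) cum 530
⇒ y* = 4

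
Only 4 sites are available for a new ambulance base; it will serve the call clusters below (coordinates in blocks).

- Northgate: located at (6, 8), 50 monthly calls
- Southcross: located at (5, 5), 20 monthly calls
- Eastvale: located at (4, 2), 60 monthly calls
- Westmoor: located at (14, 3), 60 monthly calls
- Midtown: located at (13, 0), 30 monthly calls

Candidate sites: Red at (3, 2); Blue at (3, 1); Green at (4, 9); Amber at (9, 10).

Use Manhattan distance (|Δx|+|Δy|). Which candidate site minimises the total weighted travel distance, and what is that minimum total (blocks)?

Total weighted distance at each candidate:
  Red (3, 2): total = 1690
  Blue (3, 1): total = 1850
  Green (4, 9): total = 2170
  Amber (9, 10): total = 2350
Minimum is at Red with total 1690 blocks.

Red, total 1690 blocks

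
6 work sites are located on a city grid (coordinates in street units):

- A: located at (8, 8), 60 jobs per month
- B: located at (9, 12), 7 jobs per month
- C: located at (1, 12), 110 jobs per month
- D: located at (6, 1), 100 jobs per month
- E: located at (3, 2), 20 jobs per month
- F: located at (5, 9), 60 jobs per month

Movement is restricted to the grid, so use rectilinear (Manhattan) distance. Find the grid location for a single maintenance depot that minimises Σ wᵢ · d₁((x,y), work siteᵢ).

Manhattan distance separates: Σwᵢ(|x−xᵢ|+|y−yᵢ|) = Σwᵢ|x−xᵢ| + Σwᵢ|y−yᵢ|, so x and y are optimised independently as 1-D weighted medians.
Total weight W = 357; half = 178.5.
x-coordinate, sorted with cumulative weight:
  x=1 (C, w=110) cum 110
  x=3 (E, w=20) cum 130
  x=5 (F, w=60) cum 190  ← median
  x=6 (D, w=100) cum 290
  x=8 (A, w=60) cum 350
  x=9 (B, w=7) cum 357
⇒ x* = 5
y-coordinate, sorted with cumulative weight:
  y=1 (D, w=100) cum 100
  y=2 (E, w=20) cum 120
  y=8 (A, w=60) cum 180  ← median
  y=9 (F, w=60) cum 240
  y=12 (B, w=7) cum 247
  y=12 (C, w=110) cum 357
⇒ y* = 8

(5, 8)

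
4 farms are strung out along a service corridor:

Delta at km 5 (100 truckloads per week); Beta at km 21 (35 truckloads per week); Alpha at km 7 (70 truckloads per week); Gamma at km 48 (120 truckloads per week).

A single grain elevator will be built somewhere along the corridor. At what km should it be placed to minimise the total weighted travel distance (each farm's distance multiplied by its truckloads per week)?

For a sum of weighted absolute distances on a line, the optimum is the weighted median (not the mean). Total weight W = 325; half-weight = 162.5.
Sort by position and accumulate weight:
  km 5 (Delta, w=100) → cum 100
  km 7 (Alpha, w=70) → cum 170  ≥ 162.5 → median here
  km 21 (Beta, w=35) → cum 205
  km 48 (Gamma, w=120) → cum 325
Optimal location: km 7.

x = 7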